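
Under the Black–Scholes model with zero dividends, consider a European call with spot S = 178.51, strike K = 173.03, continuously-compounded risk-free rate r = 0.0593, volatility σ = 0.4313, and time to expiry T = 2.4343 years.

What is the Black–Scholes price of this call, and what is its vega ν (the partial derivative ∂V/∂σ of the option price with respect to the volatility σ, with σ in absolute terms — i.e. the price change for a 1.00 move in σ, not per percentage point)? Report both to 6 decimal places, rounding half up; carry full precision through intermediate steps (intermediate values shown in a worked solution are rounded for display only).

price = 59.020865
ν = 92.957612

σ√T = 0.4313·√2.4343 = 0.672925
d₁ = (ln(S/K) + (r+σ²/2)T) / (σ√T) = (ln(178.51/173.03) + (0.0593+0.4313²/2)·2.4343) / 0.672925 = (0.031180 + 0.370768) / 0.672925 = 0.597314
d₂ = d₁ − σ√T = 0.597314 − 0.672925 = -0.075611
e^{−rT} = e^{−0.0593·2.4343} = 0.865581
N(d₁) = 0.724851,  N(d₂) = 0.469864
Call price V = S·N(d₁) − K·e^{−rT}·N(d₂) = 129.393183 − 70.372318 = 59.020865
φ(d₁) = (1/√(2π))·e^{−d₁²/2} = 0.333761
ν = S·φ(d₁)·√T = 92.957612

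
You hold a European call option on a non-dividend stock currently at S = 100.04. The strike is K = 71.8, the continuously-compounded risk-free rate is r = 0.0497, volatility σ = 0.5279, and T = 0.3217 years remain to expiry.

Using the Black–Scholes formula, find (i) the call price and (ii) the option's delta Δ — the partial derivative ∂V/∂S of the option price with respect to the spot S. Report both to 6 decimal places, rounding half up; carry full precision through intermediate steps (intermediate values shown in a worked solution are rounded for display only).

σ√T = 0.5279·√0.3217 = 0.299418
d₁ = (ln(S/K) + (r+σ²/2)T) / (σ√T) = (ln(100.04/71.8) + (0.0497+0.5279²/2)·0.3217) / 0.299418 = (0.331686 + 0.060814) / 0.299418 = 1.310877
d₂ = d₁ − σ√T = 1.310877 − 0.299418 = 1.011460
e^{−rT} = e^{−0.0497·0.3217} = 0.984139
N(d₁) = 0.905050,  N(d₂) = 0.844102
Call price V = S·N(d₁) − K·e^{−rT}·N(d₂) = 90.541237 − 59.645203 = 30.896034
Δ = N(d₁) = 0.905050

price = 30.896034
Δ = 0.905050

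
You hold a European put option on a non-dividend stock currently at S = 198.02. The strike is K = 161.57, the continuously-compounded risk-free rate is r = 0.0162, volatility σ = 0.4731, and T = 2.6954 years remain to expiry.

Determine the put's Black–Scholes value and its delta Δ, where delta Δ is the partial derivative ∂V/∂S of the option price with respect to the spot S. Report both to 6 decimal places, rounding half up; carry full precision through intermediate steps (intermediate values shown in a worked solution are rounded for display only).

σ√T = 0.4731·√2.6954 = 0.776720
d₁ = (ln(S/K) + (r+σ²/2)T) / (σ√T) = (ln(198.02/161.57) + (0.0162+0.4731²/2)·2.6954) / 0.776720 = (0.203430 + 0.345313) / 0.776720 = 0.706486
d₂ = d₁ − σ√T = 0.706486 − 0.776720 = -0.070234
e^{−rT} = e^{−0.0162·2.6954} = 0.957274
N(−d₁) = 0.239943,  N(−d₂) = 0.527996
Put price V = K·e^{−rT}·N(−d₂) − S·N(−d₁) = 81.663478 − 47.513492 = 34.149987
Δ = −N(−d₁) = -0.239943

price = 34.149987
Δ = -0.239943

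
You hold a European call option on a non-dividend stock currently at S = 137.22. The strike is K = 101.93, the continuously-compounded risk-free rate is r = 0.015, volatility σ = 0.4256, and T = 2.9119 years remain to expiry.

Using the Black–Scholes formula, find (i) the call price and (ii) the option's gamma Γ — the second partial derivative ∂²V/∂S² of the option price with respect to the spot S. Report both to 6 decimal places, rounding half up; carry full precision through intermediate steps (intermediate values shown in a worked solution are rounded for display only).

price = 56.509503
Γ = 0.002830

σ√T = 0.4256·√2.9119 = 0.726256
d₁ = (ln(S/K) + (r+σ²/2)T) / (σ√T) = (ln(137.22/101.93) + (0.015+0.4256²/2)·2.9119) / 0.726256 = (0.297299 + 0.307403) / 0.726256 = 0.832629
d₂ = d₁ − σ√T = 0.832629 − 0.726256 = 0.106372
e^{−rT} = e^{−0.015·2.9119} = 0.957262
N(d₁) = 0.797473,  N(d₂) = 0.542357
Call price V = S·N(d₁) − K·e^{−rT}·N(d₂) = 109.429231 − 52.919728 = 56.509503
φ(d₁) = (1/√(2π))·e^{−d₁²/2} = 0.282077
Γ = φ(d₁) / (S·σ·√T) = 0.002830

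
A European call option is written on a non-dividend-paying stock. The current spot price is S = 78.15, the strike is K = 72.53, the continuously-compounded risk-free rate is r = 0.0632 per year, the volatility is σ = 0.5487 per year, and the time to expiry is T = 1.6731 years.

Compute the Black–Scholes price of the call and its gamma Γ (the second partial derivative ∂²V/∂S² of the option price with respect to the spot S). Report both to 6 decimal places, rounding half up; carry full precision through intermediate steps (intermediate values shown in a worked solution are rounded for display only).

price = 26.942618
Γ = 0.005975

σ√T = 0.5487·√1.6731 = 0.709734
d₁ = (ln(S/K) + (r+σ²/2)T) / (σ√T) = (ln(78.15/72.53) + (0.0632+0.5487²/2)·1.6731) / 0.709734 = (0.074630 + 0.357601) / 0.709734 = 0.609004
d₂ = d₁ − σ√T = 0.609004 − 0.709734 = -0.100730
e^{−rT} = e^{−0.0632·1.6731} = 0.899659
N(d₁) = 0.728739,  N(d₂) = 0.459882
Call price V = S·N(d₁) − K·e^{−rT}·N(d₂) = 56.950964 − 30.008346 = 26.942618
φ(d₁) = (1/√(2π))·e^{−d₁²/2} = 0.331416
Γ = φ(d₁) / (S·σ·√T) = 0.005975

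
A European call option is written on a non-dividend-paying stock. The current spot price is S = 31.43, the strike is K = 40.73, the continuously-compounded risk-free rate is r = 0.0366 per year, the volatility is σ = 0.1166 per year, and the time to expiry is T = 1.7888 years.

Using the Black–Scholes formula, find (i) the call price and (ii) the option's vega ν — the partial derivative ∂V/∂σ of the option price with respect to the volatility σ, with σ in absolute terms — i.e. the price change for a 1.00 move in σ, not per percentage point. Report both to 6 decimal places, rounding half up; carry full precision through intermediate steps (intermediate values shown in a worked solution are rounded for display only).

price = 0.277024
ν = 8.514618

σ√T = 0.1166·√1.7888 = 0.155948
d₁ = (ln(S/K) + (r+σ²/2)T) / (σ√T) = (ln(31.43/40.73) + (0.0366+0.1166²/2)·1.7888) / 0.155948 = (-0.259202 + 0.077630) / 0.155948 = -1.164313
d₂ = d₁ − σ√T = -1.164313 − 0.155948 = -1.320261
e^{−rT} = e^{−0.0366·1.7888} = 0.936627
N(d₁) = 0.122149,  N(d₂) = 0.093374
Call price V = S·N(d₁) − K·e^{−rT}·N(d₂) = 3.839131 − 3.562107 = 0.277024
φ(d₁) = (1/√(2π))·e^{−d₁²/2} = 0.202554
ν = S·φ(d₁)·√T = 8.514618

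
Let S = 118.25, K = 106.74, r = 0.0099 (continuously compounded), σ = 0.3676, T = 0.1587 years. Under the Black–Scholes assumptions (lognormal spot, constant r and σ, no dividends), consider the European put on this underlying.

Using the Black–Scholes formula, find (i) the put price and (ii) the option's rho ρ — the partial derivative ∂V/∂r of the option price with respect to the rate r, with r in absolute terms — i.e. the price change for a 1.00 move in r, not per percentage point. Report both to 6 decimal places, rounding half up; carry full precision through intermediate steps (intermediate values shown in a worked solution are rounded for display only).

price = 2.305750
ρ = -4.433385

σ√T = 0.3676·√0.1587 = 0.146441
d₁ = (ln(S/K) + (r+σ²/2)T) / (σ√T) = (ln(118.25/106.74) + (0.0099+0.3676²/2)·0.1587) / 0.146441 = (0.102405 + 0.012294) / 0.146441 = 0.783240
d₂ = d₁ − σ√T = 0.783240 − 0.146441 = 0.636798
e^{−rT} = e^{−0.0099·0.1587} = 0.998430
N(−d₁) = 0.216743,  N(−d₂) = 0.262128
Put price V = K·e^{−rT}·N(−d₂) − S·N(−d₁) = 27.935634 − 25.629884 = 2.305750
ρ = −K·T·e^{−rT}·N(−d₂) = -4.433385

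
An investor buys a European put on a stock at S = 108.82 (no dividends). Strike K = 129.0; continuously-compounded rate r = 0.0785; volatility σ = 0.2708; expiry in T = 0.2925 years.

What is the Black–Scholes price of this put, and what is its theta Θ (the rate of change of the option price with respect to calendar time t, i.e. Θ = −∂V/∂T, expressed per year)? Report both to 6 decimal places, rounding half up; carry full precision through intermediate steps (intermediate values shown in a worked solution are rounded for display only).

σ√T = 0.2708·√0.2925 = 0.146457
d₁ = (ln(S/K) + (r+σ²/2)T) / (σ√T) = (ln(108.82/129.0) + (0.0785+0.2708²/2)·0.2925) / 0.146457 = (-0.170117 + 0.033686) / 0.146457 = -0.931541
d₂ = d₁ − σ√T = -0.931541 − 0.146457 = -1.077998
e^{−rT} = e^{−0.0785·0.2925} = 0.977300
N(−d₁) = 0.824213,  N(−d₂) = 0.859483
Put price V = K·e^{−rT}·N(−d₂) − S·N(−d₁) = 108.356487 − 89.690862 = 18.665625
φ(d₁) = (1/√(2π))·e^{−d₁²/2} = 0.258510
Θ = −S·φ(d₁)·σ/(2√T) + r·K·e^{−rT}·N(−d₂) = −7.042731 + 8.505984 = 1.463254

price = 18.665625
Θ = 1.463254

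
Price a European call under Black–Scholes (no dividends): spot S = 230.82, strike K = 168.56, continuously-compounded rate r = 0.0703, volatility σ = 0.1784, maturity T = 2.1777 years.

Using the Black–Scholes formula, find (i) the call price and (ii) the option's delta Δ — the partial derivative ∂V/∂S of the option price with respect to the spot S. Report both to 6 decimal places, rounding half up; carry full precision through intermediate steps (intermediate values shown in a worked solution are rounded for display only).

σ√T = 0.1784·√2.1777 = 0.263265
d₁ = (ln(S/K) + (r+σ²/2)T) / (σ√T) = (ln(230.82/168.56) + (0.0703+0.1784²/2)·2.1777) / 0.263265 = (0.314346 + 0.187747) / 0.263265 = 1.907174
d₂ = d₁ − σ√T = 1.907174 − 0.263265 = 1.643909
e^{−rT} = e^{−0.0703·2.1777} = 0.858051
N(d₁) = 0.971751,  N(d₂) = 0.949902
Call price V = S·N(d₁) − K·e^{−rT}·N(d₂) = 224.299562 − 137.387239 = 86.912323
Δ = N(d₁) = 0.971751

price = 86.912323
Δ = 0.971751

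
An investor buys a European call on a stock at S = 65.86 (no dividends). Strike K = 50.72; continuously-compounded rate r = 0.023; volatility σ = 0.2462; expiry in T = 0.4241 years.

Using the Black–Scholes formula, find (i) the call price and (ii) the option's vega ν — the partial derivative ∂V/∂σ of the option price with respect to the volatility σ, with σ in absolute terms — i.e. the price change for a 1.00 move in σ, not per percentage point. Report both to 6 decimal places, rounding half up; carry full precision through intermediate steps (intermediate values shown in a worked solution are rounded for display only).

price = 15.804705
ν = 3.571275

σ√T = 0.2462·√0.4241 = 0.160333
d₁ = (ln(S/K) + (r+σ²/2)T) / (σ√T) = (ln(65.86/50.72) + (0.023+0.2462²/2)·0.4241) / 0.160333 = (0.261211 + 0.022608) / 0.160333 = 1.770185
d₂ = d₁ − σ√T = 1.770185 − 0.160333 = 1.609852
e^{−rT} = e^{−0.023·0.4241} = 0.990293
N(d₁) = 0.961652,  N(d₂) = 0.946285
Call price V = S·N(d₁) − K·e^{−rT}·N(d₂) = 63.334389 − 47.529684 = 15.804705
φ(d₁) = (1/√(2π))·e^{−d₁²/2} = 0.083266
ν = S·φ(d₁)·√T = 3.571275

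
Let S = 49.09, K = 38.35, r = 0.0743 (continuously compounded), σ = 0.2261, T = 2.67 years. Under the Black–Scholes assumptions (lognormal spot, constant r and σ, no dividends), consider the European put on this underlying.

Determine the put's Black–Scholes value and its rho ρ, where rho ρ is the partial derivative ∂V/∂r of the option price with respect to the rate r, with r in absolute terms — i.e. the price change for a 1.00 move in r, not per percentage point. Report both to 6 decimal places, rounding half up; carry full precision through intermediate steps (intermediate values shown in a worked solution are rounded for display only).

σ√T = 0.2261·√2.67 = 0.369450
d₁ = (ln(S/K) + (r+σ²/2)T) / (σ√T) = (ln(49.09/38.35) + (0.0743+0.2261²/2)·2.67) / 0.369450 = (0.246901 + 0.266628) / 0.369450 = 1.389980
d₂ = d₁ − σ√T = 1.389980 − 0.369450 = 1.020529
e^{−rT} = e^{−0.0743·2.67} = 0.820057
N(−d₁) = 0.082268,  N(−d₂) = 0.153739
Put price V = K·e^{−rT}·N(−d₂) − S·N(−d₁) = 4.834961 − 4.038512 = 0.796448
ρ = −K·T·e^{−rT}·N(−d₂) = -12.909345

price = 0.796448
ρ = -12.909345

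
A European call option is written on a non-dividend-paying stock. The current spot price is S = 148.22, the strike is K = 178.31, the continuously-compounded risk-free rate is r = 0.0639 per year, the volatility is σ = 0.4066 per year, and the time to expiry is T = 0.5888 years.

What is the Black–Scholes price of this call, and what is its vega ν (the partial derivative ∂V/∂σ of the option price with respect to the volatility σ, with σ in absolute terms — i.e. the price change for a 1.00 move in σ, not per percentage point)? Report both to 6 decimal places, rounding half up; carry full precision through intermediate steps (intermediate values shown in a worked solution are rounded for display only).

σ√T = 0.4066·√0.5888 = 0.311998
d₁ = (ln(S/K) + (r+σ²/2)T) / (σ√T) = (ln(148.22/178.31) + (0.0639+0.4066²/2)·0.5888) / 0.311998 = (-0.184826 + 0.086296) / 0.311998 = -0.315805
d₂ = d₁ − σ√T = -0.315805 − 0.311998 = -0.627803
e^{−rT} = e^{−0.0639·0.5888} = 0.963075
N(d₁) = 0.376075,  N(d₂) = 0.265067
Call price V = S·N(d₁) − K·e^{−rT}·N(d₂) = 55.741881 − 45.518796 = 10.223085
φ(d₁) = (1/√(2π))·e^{−d₁²/2} = 0.379536
ν = S·φ(d₁)·√T = 43.166227

price = 10.223085
ν = 43.166227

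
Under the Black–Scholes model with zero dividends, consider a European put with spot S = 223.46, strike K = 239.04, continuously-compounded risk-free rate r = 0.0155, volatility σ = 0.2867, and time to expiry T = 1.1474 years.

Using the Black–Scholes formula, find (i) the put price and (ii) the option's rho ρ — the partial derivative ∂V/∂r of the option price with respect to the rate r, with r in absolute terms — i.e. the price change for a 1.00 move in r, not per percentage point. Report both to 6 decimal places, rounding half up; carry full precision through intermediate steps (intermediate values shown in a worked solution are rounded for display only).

price = 34.008274
ρ = -168.038587

σ√T = 0.2867·√1.1474 = 0.307104
d₁ = (ln(S/K) + (r+σ²/2)T) / (σ√T) = (ln(223.46/239.04) + (0.0155+0.2867²/2)·1.1474) / 0.307104 = (-0.067398 + 0.064941) / 0.307104 = -0.008002
d₂ = d₁ − σ√T = -0.008002 − 0.307104 = -0.315106
e^{−rT} = e^{−0.0155·1.1474} = 0.982373
N(−d₁) = 0.503192,  N(−d₂) = 0.623659
Put price V = K·e^{−rT}·N(−d₂) − S·N(−d₁) = 146.451619 − 112.443345 = 34.008274
ρ = −K·T·e^{−rT}·N(−d₂) = -168.038587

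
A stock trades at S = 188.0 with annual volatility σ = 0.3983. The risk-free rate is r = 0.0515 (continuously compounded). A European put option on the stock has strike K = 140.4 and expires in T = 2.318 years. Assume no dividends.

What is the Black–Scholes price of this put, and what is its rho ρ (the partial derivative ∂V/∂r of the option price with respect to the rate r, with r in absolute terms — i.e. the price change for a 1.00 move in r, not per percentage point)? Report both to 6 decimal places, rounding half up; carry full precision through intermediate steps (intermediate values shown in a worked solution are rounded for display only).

price = 13.407010
ρ = -102.185993

σ√T = 0.3983·√2.318 = 0.606411
d₁ = (ln(S/K) + (r+σ²/2)T) / (σ√T) = (ln(188.0/140.4) + (0.0515+0.3983²/2)·2.318) / 0.606411 = (0.291946 + 0.303244) / 0.606411 = 0.981497
d₂ = d₁ − σ√T = 0.981497 − 0.606411 = 0.375086
e^{−rT} = e^{−0.0515·2.318} = 0.887473
N(−d₁) = 0.163174,  N(−d₂) = 0.353798
Put price V = K·e^{−rT}·N(−d₂) − S·N(−d₁) = 44.083690 − 30.676680 = 13.407010
ρ = −K·T·e^{−rT}·N(−d₂) = -102.185993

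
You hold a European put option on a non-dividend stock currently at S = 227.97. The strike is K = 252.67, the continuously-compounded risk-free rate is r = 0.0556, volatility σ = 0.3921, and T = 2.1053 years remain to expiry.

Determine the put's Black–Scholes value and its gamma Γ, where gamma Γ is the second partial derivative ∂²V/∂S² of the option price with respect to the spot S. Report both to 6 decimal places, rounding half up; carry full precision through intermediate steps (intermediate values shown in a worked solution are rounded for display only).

price = 49.102801
Γ = 0.002932

σ√T = 0.3921·√2.1053 = 0.568923
d₁ = (ln(S/K) + (r+σ²/2)T) / (σ√T) = (ln(227.97/252.67) + (0.0556+0.3921²/2)·2.1053) / 0.568923 = (-0.102870 + 0.278892) / 0.568923 = 0.309394
d₂ = d₁ − σ√T = 0.309394 − 0.568923 = -0.259530
e^{−rT} = e^{−0.0556·2.1053} = 0.889537
N(−d₁) = 0.378511,  N(−d₂) = 0.602387
Put price V = K·e^{−rT}·N(−d₂) − S·N(−d₁) = 135.391954 − 86.289153 = 49.102801
φ(d₁) = (1/√(2π))·e^{−d₁²/2} = 0.380298
Γ = φ(d₁) / (S·σ·√T) = 0.002932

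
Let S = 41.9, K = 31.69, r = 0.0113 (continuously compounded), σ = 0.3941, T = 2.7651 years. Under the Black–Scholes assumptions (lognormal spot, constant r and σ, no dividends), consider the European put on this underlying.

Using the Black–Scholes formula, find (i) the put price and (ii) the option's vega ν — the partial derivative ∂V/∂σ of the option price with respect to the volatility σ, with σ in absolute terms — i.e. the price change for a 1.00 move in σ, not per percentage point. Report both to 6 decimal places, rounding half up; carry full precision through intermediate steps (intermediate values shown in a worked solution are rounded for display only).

price = 4.714310
ν = 20.159394

σ√T = 0.3941·√2.7651 = 0.655333
d₁ = (ln(S/K) + (r+σ²/2)T) / (σ√T) = (ln(41.9/31.69) + (0.0113+0.3941²/2)·2.7651) / 0.655333 = (0.279285 + 0.245976) / 0.655333 = 0.801518
d₂ = d₁ − σ√T = 0.801518 − 0.655333 = 0.146185
e^{−rT} = e^{−0.0113·2.7651} = 0.969237
N(−d₁) = 0.211416,  N(−d₂) = 0.441888
Put price V = K·e^{−rT}·N(−d₂) − S·N(−d₁) = 13.572640 − 8.858331 = 4.714310
φ(d₁) = (1/√(2π))·e^{−d₁²/2} = 0.289340
ν = S·φ(d₁)·√T = 20.159394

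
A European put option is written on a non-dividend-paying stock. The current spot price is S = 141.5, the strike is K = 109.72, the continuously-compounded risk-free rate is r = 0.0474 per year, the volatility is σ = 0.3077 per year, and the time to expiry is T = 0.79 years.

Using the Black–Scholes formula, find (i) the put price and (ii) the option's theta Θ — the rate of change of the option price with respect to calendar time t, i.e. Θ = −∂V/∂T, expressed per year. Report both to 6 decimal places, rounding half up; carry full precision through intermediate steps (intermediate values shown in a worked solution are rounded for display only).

σ√T = 0.3077·√0.79 = 0.273490
d₁ = (ln(S/K) + (r+σ²/2)T) / (σ√T) = (ln(141.5/109.72) + (0.0474+0.3077²/2)·0.79) / 0.273490 = (0.254368 + 0.074844) / 0.273490 = 1.203747
d₂ = d₁ − σ√T = 1.203747 − 0.273490 = 0.930257
e^{−rT} = e^{−0.0474·0.79} = 0.963246
N(−d₁) = 0.114344,  N(−d₂) = 0.176119
Put price V = K·e^{−rT}·N(−d₂) − S·N(−d₁) = 18.613562 − 16.179641 = 2.433922
φ(d₁) = (1/√(2π))·e^{−d₁²/2} = 0.193314
Θ = −S·φ(d₁)·σ/(2√T) + r·K·e^{−rT}·N(−d₂) = −4.734813 + 0.882283 = -3.852530

price = 2.433922
Θ = -3.852530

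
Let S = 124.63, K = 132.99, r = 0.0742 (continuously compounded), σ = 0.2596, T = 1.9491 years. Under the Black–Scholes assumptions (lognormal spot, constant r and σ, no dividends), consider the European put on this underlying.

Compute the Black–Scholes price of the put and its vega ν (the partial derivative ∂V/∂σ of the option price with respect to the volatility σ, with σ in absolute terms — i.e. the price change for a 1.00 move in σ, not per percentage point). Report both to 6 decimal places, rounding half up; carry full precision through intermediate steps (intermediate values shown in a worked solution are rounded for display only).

σ√T = 0.2596·√1.9491 = 0.362428
d₁ = (ln(S/K) + (r+σ²/2)T) / (σ√T) = (ln(124.63/132.99) + (0.0742+0.2596²/2)·1.9491) / 0.362428 = (-0.064925 + 0.210300) / 0.362428 = 0.401116
d₂ = d₁ − σ√T = 0.401116 − 0.362428 = 0.038688
e^{−rT} = e^{−0.0742·1.9491} = 0.865348
N(−d₁) = 0.344167,  N(−d₂) = 0.484570
Put price V = K·e^{−rT}·N(−d₂) − S·N(−d₁) = 55.765560 − 42.893580 = 12.871981
φ(d₁) = (1/√(2π))·e^{−d₁²/2} = 0.368106
ν = S·φ(d₁)·√T = 64.048952

price = 12.871981
ν = 64.048952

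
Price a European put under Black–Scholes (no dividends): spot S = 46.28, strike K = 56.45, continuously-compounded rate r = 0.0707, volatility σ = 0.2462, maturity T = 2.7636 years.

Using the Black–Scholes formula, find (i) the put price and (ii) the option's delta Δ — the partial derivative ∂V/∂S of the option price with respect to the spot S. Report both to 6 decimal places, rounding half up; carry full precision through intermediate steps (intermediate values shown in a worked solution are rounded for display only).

price = 7.592248
Δ = -0.422039

σ√T = 0.2462·√2.7636 = 0.409285
d₁ = (ln(S/K) + (r+σ²/2)T) / (σ√T) = (ln(46.28/56.45) + (0.0707+0.2462²/2)·2.7636) / 0.409285 = (-0.198645 + 0.279144) / 0.409285 = 0.196680
d₂ = d₁ − σ√T = 0.196680 − 0.409285 = -0.212605
e^{−rT} = e^{−0.0707·2.7636} = 0.822517
N(−d₁) = 0.422039,  N(−d₂) = 0.584182
Put price V = K·e^{−rT}·N(−d₂) − S·N(−d₁) = 27.124210 − 19.531963 = 7.592248
Δ = −N(−d₁) = -0.422039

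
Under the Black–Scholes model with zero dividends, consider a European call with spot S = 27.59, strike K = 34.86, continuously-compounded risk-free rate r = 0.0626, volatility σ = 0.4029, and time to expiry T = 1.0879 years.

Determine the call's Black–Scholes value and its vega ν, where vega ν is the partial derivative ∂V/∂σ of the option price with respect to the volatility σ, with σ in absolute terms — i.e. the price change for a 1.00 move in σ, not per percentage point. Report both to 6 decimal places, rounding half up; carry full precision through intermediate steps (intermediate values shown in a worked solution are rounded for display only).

price = 2.895961
ν = 11.286872

σ√T = 0.4029·√1.0879 = 0.420235
d₁ = (ln(S/K) + (r+σ²/2)T) / (σ√T) = (ln(27.59/34.86) + (0.0626+0.4029²/2)·1.0879) / 0.420235 = (-0.233887 + 0.156401) / 0.420235 = -0.184386
d₂ = d₁ − σ√T = -0.184386 − 0.420235 = -0.604621
e^{−rT} = e^{−0.0626·1.0879} = 0.934165
N(d₁) = 0.426855,  N(d₂) = 0.272715
Call price V = S·N(d₁) − K·e^{−rT}·N(d₂) = 11.776933 − 8.880972 = 2.895961
φ(d₁) = (1/√(2π))·e^{−d₁²/2} = 0.392218
ν = S·φ(d₁)·√T = 11.286872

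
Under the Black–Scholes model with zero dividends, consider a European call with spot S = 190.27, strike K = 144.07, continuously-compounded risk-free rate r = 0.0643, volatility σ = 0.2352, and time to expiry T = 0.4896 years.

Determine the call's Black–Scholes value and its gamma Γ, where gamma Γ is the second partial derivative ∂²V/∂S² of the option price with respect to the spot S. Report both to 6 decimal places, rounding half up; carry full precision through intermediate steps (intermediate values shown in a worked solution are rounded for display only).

σ√T = 0.2352·√0.4896 = 0.164573
d₁ = (ln(S/K) + (r+σ²/2)T) / (σ√T) = (ln(190.27/144.07) + (0.0643+0.2352²/2)·0.4896) / 0.164573 = (0.278145 + 0.045023) / 0.164573 = 1.963679
d₂ = d₁ − σ√T = 1.963679 − 0.164573 = 1.799107
e^{−rT} = e^{−0.0643·0.4896} = 0.969009
N(d₁) = 0.975216,  N(d₂) = 0.963999
Call price V = S·N(d₁) − K·e^{−rT}·N(d₂) = 185.554417 − 134.579230 = 50.975188
φ(d₁) = (1/√(2π))·e^{−d₁²/2} = 0.058021
Γ = φ(d₁) / (S·σ·√T) = 0.001853

price = 50.975188
Γ = 0.001853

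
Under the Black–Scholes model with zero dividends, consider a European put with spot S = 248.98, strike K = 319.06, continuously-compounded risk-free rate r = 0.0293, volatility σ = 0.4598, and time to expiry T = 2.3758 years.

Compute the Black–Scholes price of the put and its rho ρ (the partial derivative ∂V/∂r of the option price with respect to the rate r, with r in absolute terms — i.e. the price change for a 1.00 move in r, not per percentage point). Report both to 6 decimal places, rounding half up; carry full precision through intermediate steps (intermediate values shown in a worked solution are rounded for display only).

σ√T = 0.4598·√2.3758 = 0.708719
d₁ = (ln(S/K) + (r+σ²/2)T) / (σ√T) = (ln(248.98/319.06) + (0.0293+0.4598²/2)·2.3758) / 0.708719 = (-0.248007 + 0.320752) / 0.708719 = 0.102644
d₂ = d₁ − σ√T = 0.102644 − 0.708719 = -0.606075
e^{−rT} = e^{−0.0293·2.3758} = 0.932757
N(−d₁) = 0.459123,  N(−d₂) = 0.727768
Put price V = K·e^{−rT}·N(−d₂) − S·N(−d₁) = 216.587509 − 114.312423 = 102.275086
ρ = −K·T·e^{−rT}·N(−d₂) = -514.568604

price = 102.275086
ρ = -514.568604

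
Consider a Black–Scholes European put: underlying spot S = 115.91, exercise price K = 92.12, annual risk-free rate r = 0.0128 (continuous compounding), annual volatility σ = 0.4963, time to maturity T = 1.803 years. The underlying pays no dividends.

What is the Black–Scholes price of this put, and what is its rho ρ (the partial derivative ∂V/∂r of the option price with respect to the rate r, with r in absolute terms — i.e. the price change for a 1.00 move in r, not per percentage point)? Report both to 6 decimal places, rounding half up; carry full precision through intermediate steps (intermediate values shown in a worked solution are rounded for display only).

price = 15.759036
ρ = -78.165033

σ√T = 0.4963·√1.803 = 0.666411
d₁ = (ln(S/K) + (r+σ²/2)T) / (σ√T) = (ln(115.91/92.12) + (0.0128+0.4963²/2)·1.803) / 0.666411 = (0.229722 + 0.245130) / 0.666411 = 0.712552
d₂ = d₁ − σ√T = 0.712552 − 0.666411 = 0.046141
e^{−rT} = e^{−0.0128·1.803} = 0.977186
N(−d₁) = 0.238062,  N(−d₂) = 0.481599
Put price V = K·e^{−rT}·N(−d₂) − S·N(−d₁) = 43.352764 − 27.593727 = 15.759036
ρ = −K·T·e^{−rT}·N(−d₂) = -78.165033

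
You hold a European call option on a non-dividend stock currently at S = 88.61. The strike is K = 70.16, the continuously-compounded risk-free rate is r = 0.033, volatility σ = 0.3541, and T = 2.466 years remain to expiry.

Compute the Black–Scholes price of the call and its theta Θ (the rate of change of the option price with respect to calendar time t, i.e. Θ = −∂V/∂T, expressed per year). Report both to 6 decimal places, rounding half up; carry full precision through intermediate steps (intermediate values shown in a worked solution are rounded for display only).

price = 31.280547
Θ = -4.099954

σ√T = 0.3541·√2.466 = 0.556061
d₁ = (ln(S/K) + (r+σ²/2)T) / (σ√T) = (ln(88.61/70.16) + (0.033+0.3541²/2)·2.466) / 0.556061 = (0.233466 + 0.235980) / 0.556061 = 0.844235
d₂ = d₁ − σ√T = 0.844235 − 0.556061 = 0.288174
e^{−rT} = e^{−0.033·2.466} = 0.921845
N(d₁) = 0.800731,  N(d₂) = 0.613393
Call price V = S·N(d₁) − K·e^{−rT}·N(d₂) = 70.952775 − 39.672228 = 31.280547
φ(d₁) = (1/√(2π))·e^{−d₁²/2} = 0.279346
Θ = −S·φ(d₁)·σ/(2√T) − r·K·e^{−rT}·N(d₂) = −2.790771 − 1.309184 = -4.099954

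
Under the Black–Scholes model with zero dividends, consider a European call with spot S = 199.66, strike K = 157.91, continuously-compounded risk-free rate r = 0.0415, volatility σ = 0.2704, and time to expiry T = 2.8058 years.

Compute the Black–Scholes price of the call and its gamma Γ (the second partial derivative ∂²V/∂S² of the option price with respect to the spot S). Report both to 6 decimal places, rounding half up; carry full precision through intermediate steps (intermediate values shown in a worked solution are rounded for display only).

price = 68.494837
Γ = 0.002672

σ√T = 0.2704·√2.8058 = 0.452934
d₁ = (ln(S/K) + (r+σ²/2)T) / (σ√T) = (ln(199.66/157.91) + (0.0415+0.2704²/2)·2.8058) / 0.452934 = (0.234591 + 0.219015) / 0.452934 = 1.001483
d₂ = d₁ − σ√T = 1.001483 − 0.452934 = 0.548549
e^{−rT} = e^{−0.0415·2.8058} = 0.890083
N(d₁) = 0.841703,  N(d₂) = 0.708343
Call price V = S·N(d₁) − K·e^{−rT}·N(d₂) = 168.054507 − 99.559670 = 68.494837
φ(d₁) = (1/√(2π))·e^{−d₁²/2} = 0.241612
Γ = φ(d₁) / (S·σ·√T) = 0.002672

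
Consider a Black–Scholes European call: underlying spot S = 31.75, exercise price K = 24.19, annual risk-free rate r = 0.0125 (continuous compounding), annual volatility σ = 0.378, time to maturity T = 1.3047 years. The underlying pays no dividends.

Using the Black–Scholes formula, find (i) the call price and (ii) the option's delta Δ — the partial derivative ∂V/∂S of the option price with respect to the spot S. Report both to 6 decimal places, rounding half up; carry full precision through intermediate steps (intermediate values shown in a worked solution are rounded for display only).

price = 9.718915
Δ = 0.811522

σ√T = 0.378·√1.3047 = 0.431765
d₁ = (ln(S/K) + (r+σ²/2)T) / (σ√T) = (ln(31.75/24.19) + (0.0125+0.378²/2)·1.3047) / 0.431765 = (0.271953 + 0.109519) / 0.431765 = 0.883519
d₂ = d₁ − σ√T = 0.883519 − 0.431765 = 0.451755
e^{−rT} = e^{−0.0125·1.3047} = 0.983824
N(d₁) = 0.811522,  N(d₂) = 0.674277
Call price V = S·N(d₁) − K·e^{−rT}·N(d₂) = 25.765829 − 16.046914 = 9.718915
Δ = N(d₁) = 0.811522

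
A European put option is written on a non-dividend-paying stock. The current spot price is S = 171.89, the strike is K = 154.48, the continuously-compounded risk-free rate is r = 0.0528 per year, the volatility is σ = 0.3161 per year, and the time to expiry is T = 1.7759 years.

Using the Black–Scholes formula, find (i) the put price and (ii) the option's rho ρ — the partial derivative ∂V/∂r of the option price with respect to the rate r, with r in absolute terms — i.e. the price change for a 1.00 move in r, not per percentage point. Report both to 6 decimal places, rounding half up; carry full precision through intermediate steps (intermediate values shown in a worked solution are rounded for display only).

σ√T = 0.3161·√1.7759 = 0.421244
d₁ = (ln(S/K) + (r+σ²/2)T) / (σ√T) = (ln(171.89/154.48) + (0.0528+0.3161²/2)·1.7759) / 0.421244 = (0.106790 + 0.182491) / 0.421244 = 0.686730
d₂ = d₁ − σ√T = 0.686730 − 0.421244 = 0.265486
e^{−rT} = e^{−0.0528·1.7759} = 0.910494
N(−d₁) = 0.246126,  N(−d₂) = 0.395318
Put price V = K·e^{−rT}·N(−d₂) − S·N(−d₁) = 55.602673 − 42.306678 = 13.295995
ρ = −K·T·e^{−rT}·N(−d₂) = -98.744787

price = 13.295995
ρ = -98.744787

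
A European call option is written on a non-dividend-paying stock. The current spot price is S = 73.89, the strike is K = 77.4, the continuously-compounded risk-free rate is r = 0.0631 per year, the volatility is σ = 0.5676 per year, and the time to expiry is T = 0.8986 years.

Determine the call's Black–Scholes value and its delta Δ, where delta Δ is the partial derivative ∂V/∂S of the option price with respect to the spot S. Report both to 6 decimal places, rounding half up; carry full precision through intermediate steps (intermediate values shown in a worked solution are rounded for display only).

price = 15.972253
Δ = 0.613386

σ√T = 0.5676·√0.8986 = 0.538054
d₁ = (ln(S/K) + (r+σ²/2)T) / (σ√T) = (ln(73.89/77.4) + (0.0631+0.5676²/2)·0.8986) / 0.538054 = (-0.046409 + 0.201453) / 0.538054 = 0.288156
d₂ = d₁ − σ√T = 0.288156 − 0.538054 = -0.249898
e^{−rT} = e^{−0.0631·0.8986} = 0.944876
N(d₁) = 0.613386,  N(d₂) = 0.401333
Call price V = S·N(d₁) − K·e^{−rT}·N(d₂) = 45.323109 − 29.350856 = 15.972253
Δ = N(d₁) = 0.613386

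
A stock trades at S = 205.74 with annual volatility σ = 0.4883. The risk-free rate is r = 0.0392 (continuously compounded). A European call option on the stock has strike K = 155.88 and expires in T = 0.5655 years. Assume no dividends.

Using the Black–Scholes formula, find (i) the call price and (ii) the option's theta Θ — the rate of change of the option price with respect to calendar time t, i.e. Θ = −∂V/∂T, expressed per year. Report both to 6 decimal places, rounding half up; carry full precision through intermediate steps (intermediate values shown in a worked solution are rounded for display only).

price = 60.799280
Θ = -20.568523

σ√T = 0.4883·√0.5655 = 0.367200
d₁ = (ln(S/K) + (r+σ²/2)T) / (σ√T) = (ln(205.74/155.88) + (0.0392+0.4883²/2)·0.5655) / 0.367200 = (0.277527 + 0.089586) / 0.367200 = 0.999761
d₂ = d₁ − σ√T = 0.999761 − 0.367200 = 0.632560
e^{−rT} = e^{−0.0392·0.5655} = 0.978076
N(d₁) = 0.841287,  N(d₂) = 0.736490
Call price V = S·N(d₁) − K·e^{−rT}·N(d₂) = 173.086348 − 112.287067 = 60.799280
φ(d₁) = (1/√(2π))·e^{−d₁²/2} = 0.242029
Θ = −S·φ(d₁)·σ/(2√T) − r·K·e^{−rT}·N(d₂) = −16.166870 − 4.401653 = -20.568523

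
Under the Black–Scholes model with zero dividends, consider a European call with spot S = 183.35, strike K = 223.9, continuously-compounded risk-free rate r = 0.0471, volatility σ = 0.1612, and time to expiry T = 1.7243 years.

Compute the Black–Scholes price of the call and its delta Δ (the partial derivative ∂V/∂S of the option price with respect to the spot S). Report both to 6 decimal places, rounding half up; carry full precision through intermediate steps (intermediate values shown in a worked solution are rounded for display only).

price = 7.384436
Δ = 0.324772

σ√T = 0.1612·√1.7243 = 0.211676
d₁ = (ln(S/K) + (r+σ²/2)T) / (σ√T) = (ln(183.35/223.9) + (0.0471+0.1612²/2)·1.7243) / 0.211676 = (-0.199803 + 0.103618) / 0.211676 = -0.454396
d₂ = d₁ − σ√T = -0.454396 − 0.211676 = -0.666072
e^{−rT} = e^{−0.0471·1.7243} = 0.921996
N(d₁) = 0.324772,  N(d₂) = 0.252682
Call price V = S·N(d₁) − K·e^{−rT}·N(d₂) = 59.546911 − 52.162475 = 7.384436
Δ = N(d₁) = 0.324772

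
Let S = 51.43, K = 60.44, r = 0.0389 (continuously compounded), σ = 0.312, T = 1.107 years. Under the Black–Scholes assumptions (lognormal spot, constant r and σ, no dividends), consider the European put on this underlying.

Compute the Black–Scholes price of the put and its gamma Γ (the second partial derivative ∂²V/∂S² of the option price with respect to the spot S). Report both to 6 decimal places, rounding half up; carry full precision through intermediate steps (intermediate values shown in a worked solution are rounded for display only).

σ√T = 0.312·√1.107 = 0.328268
d₁ = (ln(S/K) + (r+σ²/2)T) / (σ√T) = (ln(51.43/60.44) + (0.0389+0.312²/2)·1.107) / 0.328268 = (-0.161429 + 0.096942) / 0.328268 = -0.196447
d₂ = d₁ − σ√T = -0.196447 − 0.328268 = -0.524715
e^{−rT} = e^{−0.0389·1.107} = 0.957852
N(−d₁) = 0.577870,  N(−d₂) = 0.700109
Put price V = K·e^{−rT}·N(−d₂) − S·N(−d₁) = 40.531120 − 29.719848 = 10.811272
φ(d₁) = (1/√(2π))·e^{−d₁²/2} = 0.391318
Γ = φ(d₁) / (S·σ·√T) = 0.023178

price = 10.811272
Γ = 0.023178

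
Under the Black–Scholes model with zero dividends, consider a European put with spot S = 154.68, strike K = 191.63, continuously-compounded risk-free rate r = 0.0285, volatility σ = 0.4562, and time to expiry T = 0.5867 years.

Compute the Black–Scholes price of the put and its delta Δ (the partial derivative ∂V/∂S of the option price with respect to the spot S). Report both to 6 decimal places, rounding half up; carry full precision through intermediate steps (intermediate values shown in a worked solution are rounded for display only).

σ√T = 0.4562·√0.5867 = 0.349433
d₁ = (ln(S/K) + (r+σ²/2)T) / (σ√T) = (ln(154.68/191.63) + (0.0285+0.4562²/2)·0.5867) / 0.349433 = (-0.214208 + 0.077772) / 0.349433 = -0.390449
d₂ = d₁ − σ√T = -0.390449 − 0.349433 = -0.739881
e^{−rT} = e^{−0.0285·0.5867} = 0.983418
N(−d₁) = 0.651898,  N(−d₂) = 0.770314
Put price V = K·e^{−rT}·N(−d₂) − S·N(−d₁) = 145.167518 − 100.835521 = 44.331997
Δ = −N(−d₁) = -0.651898

price = 44.331997
Δ = -0.651898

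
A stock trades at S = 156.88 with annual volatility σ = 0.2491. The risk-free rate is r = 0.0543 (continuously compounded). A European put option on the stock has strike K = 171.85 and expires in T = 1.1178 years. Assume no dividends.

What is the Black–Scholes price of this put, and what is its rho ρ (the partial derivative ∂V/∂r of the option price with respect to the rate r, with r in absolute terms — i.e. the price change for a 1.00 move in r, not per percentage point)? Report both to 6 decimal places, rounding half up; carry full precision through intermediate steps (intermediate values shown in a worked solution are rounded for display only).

price = 19.224914
ρ = -108.044680

σ√T = 0.2491·√1.1178 = 0.263364
d₁ = (ln(S/K) + (r+σ²/2)T) / (σ√T) = (ln(156.88/171.85) + (0.0543+0.2491²/2)·1.1178) / 0.263364 = (-0.091141 + 0.095377) / 0.263364 = 0.016084
d₂ = d₁ − σ√T = 0.016084 − 0.263364 = -0.247280
e^{−rT} = e^{−0.0543·1.1178} = 0.941109
N(−d₁) = 0.493584,  N(−d₂) = 0.597654
Put price V = K·e^{−rT}·N(−d₂) − S·N(−d₁) = 96.658329 − 77.433415 = 19.224914
ρ = −K·T·e^{−rT}·N(−d₂) = -108.044680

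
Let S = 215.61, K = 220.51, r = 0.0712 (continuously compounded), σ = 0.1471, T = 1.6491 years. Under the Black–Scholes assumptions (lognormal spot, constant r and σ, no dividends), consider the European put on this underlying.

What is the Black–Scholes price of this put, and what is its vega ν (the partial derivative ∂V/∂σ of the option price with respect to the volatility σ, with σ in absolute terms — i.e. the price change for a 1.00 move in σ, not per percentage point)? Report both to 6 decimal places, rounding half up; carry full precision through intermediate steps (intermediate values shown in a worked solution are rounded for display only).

σ√T = 0.1471·√1.6491 = 0.188902
d₁ = (ln(S/K) + (r+σ²/2)T) / (σ√T) = (ln(215.61/220.51) + (0.0712+0.1471²/2)·1.6491) / 0.188902 = (-0.022472 + 0.135258) / 0.188902 = 0.597062
d₂ = d₁ − σ√T = 0.597062 − 0.188902 = 0.408160
e^{−rT} = e^{−0.0712·1.6491} = 0.889215
N(−d₁) = 0.275233,  N(−d₂) = 0.341578
Put price V = K·e^{−rT}·N(−d₂) − S·N(−d₁) = 66.976939 − 59.343008 = 7.633931
φ(d₁) = (1/√(2π))·e^{−d₁²/2} = 0.333811
ν = S·φ(d₁)·√T = 92.425804

price = 7.633931
ν = 92.425804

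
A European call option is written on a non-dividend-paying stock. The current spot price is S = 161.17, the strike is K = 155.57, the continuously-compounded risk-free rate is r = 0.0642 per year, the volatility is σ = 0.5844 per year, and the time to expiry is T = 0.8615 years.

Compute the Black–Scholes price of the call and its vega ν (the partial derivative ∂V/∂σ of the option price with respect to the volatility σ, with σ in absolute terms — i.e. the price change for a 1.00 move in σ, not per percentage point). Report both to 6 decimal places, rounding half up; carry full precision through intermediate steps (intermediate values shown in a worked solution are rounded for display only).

σ√T = 0.5844·√0.8615 = 0.542423
d₁ = (ln(S/K) + (r+σ²/2)T) / (σ√T) = (ln(161.17/155.57) + (0.0642+0.5844²/2)·0.8615) / 0.542423 = (0.035364 + 0.202419) / 0.542423 = 0.438373
d₂ = d₁ − σ√T = 0.438373 − 0.542423 = -0.104050
e^{−rT} = e^{−0.0642·0.8615} = 0.946193
N(d₁) = 0.669442,  N(d₂) = 0.458565
Call price V = S·N(d₁) − K·e^{−rT}·N(d₂) = 107.893968 − 67.500437 = 40.393530
φ(d₁) = (1/√(2π))·e^{−d₁²/2} = 0.362394
ν = S·φ(d₁)·√T = 54.211641

price = 40.393530
ν = 54.211641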